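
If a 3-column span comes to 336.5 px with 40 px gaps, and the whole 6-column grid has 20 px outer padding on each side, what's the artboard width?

Subtracting 2 gaps of 40 leaves 256.5 for 3 columns, so c = 85.5 px.
Total width: 2·20 + 6·85.5 + 5·40 = 753 px.

753 px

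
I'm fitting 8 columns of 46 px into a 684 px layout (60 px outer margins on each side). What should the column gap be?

Inside the margins: 684 − 120 = 564 px.
8·46 + 7g = 564 → 7g = 196 → g = 28 px.

28 px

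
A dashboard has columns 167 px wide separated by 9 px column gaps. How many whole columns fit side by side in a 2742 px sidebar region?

Each extra column adds 167 + 9 = 176 px.
(2742 + 9) / 176 = 15.63, so 15 columns fit.

15 columns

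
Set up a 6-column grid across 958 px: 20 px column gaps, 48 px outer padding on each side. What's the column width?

Subtract both margins: 958 − 2·48 = 862 px.
6c + 5·20 = 862 → 6c = 762 → c = 127 px.

127 px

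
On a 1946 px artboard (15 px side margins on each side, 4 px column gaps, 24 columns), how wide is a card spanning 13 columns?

Subtract both margins: 1946 − 2·15 = 1916 px.
24c + 23·4 = 1916 → 24c = 1824 → c = 76 px.
Span of 13: 13·76 + 12·4 = 988 + 48 = 1036 px.

1036 px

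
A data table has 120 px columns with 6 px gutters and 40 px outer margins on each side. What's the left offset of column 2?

166 px

Before column 2: the margin + 1 column + 1 gutter.
Offset = 40 + 1·(120 + 6) = 40 + 126 = 166 px.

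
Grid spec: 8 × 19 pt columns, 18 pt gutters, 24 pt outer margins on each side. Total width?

Adding margins, columns and gutters: 48 + 152 + 126 = 326 pt.

326 pt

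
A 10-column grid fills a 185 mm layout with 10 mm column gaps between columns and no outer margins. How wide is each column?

9.5 mm

Subtracting 9 column gaps of 10 leaves 95 for 10 columns, so c = 9.5 mm.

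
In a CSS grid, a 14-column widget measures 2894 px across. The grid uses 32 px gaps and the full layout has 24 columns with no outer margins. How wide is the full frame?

4984 px

Subtracting 13 gaps of 32 leaves 2478 for 14 columns, so c = 177 px.
Frame = 24·177 + 23·32 = 4248 + 736 = 4984 px.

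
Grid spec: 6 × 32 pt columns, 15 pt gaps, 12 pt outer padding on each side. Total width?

291 pt

Artboard = 2·12 + 6·32 + 5·15 = 24 + 192 + 75 = 291 pt.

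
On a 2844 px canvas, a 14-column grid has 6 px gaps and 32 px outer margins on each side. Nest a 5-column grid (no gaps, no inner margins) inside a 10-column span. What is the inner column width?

Outer content = 2844 − 2·32 = 2780 px.
2780 − 13·6 = 2702; ÷14 gives c = 193 px.
10 columns plus 9 gaps: 1930 + 54 = 1984 px.
5d = 1984 → d = 396.8 px.

396.8 px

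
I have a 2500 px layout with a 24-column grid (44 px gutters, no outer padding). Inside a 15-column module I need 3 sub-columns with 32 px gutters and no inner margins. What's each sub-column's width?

494 px

24 columns + 23 gutters: 24c + 23·44 = 2500.
24c = 2500 − 1012 = 1488, so c = 62 px.
Span of 15: 15·62 + 14·44 = 930 + 616 = 1546 px.
1546 − 2·32 = 1482; ÷3 gives d = 494 px.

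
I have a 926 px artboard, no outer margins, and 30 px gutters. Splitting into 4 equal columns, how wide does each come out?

209 px

4 columns + 3 gutters: 4c + 3·30 = 926.
4c = 926 − 90 = 836, so c = 209 px.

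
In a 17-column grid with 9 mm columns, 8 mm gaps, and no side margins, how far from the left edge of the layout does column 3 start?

No margin, so column 3 starts at 2·(column + gutter) = 2·17 = 34 mm.

34 mm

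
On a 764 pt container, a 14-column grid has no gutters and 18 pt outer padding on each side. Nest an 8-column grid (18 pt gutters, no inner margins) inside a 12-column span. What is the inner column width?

62.25 pt

Take off 36 pt of margins, leaving 728 pt.
728 / 14 = 52 pt per column.
12-column span = 12·52 = 624 pt.
624 − 7·18 = 498; ÷8 gives d = 62.25 pt.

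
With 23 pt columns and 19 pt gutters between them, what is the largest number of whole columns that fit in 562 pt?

Each extra column adds 23 + 19 = 42 pt.
(562 + 19) / 42 = 13.83, so 13 columns fit.

13 columns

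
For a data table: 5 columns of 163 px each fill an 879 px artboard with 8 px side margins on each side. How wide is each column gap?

Take off 16 px of margins, leaving 863 px.
5 columns take 5·163 = 815 px; remaining 48 splits into 4 column gaps.
g = 48 / 4 = 12 px.

12 px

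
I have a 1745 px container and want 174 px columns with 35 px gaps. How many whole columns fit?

8 columns: 8·174 + 7·35 = 1637 px ≤ 1745.
9 columns: 1846 px > 1745. So 8.

8 columns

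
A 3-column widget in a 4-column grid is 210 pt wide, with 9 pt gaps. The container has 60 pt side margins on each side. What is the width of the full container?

403 pt

3 columns + 2 gaps: 3c + 2·9 = 210.
3c = 210 − 18 = 192, so c = 64 pt.
Adding margins, columns and gutters: 120 + 256 + 27 = 403 pt.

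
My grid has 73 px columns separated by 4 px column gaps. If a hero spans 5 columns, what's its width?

381 px

Span of 5: 5·73 + 4·4 = 365 + 16 = 381 px.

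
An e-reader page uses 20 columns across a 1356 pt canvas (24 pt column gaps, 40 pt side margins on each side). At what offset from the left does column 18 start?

Inside the margins: 1356 − 80 = 1276 pt.
20 columns + 19 column gaps: 20c + 19·24 = 1276.
20c = 1276 − 456 = 820, so c = 41 pt.
Column 18 starts at margin + 17·(column + gutter) = 40 + 17·65 = 1145 pt.

1145 pt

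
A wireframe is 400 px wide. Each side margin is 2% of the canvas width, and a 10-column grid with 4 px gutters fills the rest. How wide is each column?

34.8 px

400 × (1 − 2·2%) = 400 × 96% = 384 px for the columns.
384 − 9·4 = 348; ÷10 gives c = 34.8 px.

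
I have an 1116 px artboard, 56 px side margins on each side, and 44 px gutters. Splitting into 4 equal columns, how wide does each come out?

Take off 112 px of margins, leaving 1004 px.
4c + 3·44 = 1004 → 4c = 872 → c = 218 px.

218 px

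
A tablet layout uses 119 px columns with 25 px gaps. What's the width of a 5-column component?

5 columns plus 4 gaps: 595 + 100 = 695 px.

695 px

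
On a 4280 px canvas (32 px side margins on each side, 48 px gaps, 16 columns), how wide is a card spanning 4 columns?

1018 px

Subtract both margins: 4280 − 2·32 = 4216 px.
Subtracting 15 gaps of 48 leaves 3496 for 16 columns, so c = 218.5 px.
4-column span = 4·218.5 + 3·48 = 1018 px.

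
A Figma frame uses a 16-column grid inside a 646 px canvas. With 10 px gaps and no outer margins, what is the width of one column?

646 − 15·10 = 496; ÷16 gives c = 31 px.

31 px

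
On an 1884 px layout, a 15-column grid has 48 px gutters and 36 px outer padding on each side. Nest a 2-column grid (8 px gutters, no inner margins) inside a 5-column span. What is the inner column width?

282 px

Inside the margins: 1884 − 72 = 1812 px.
Subtracting 14 gutters of 48 leaves 1140 for 15 columns, so c = 76 px.
Span of 5: 5·76 + 4·48 = 380 + 192 = 572 px.
Subtracting 1 gutter of 8 leaves 564 for 2 columns, so d = 282 px.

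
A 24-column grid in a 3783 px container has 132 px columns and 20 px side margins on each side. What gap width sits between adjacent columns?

Content width = 3783 − 2·20 = 3743 px.
24·132 + 23g = 3743 → 23g = 575 → g = 25 px.

25 px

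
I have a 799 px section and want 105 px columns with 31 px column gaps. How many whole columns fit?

6 columns: 6·105 + 5·31 = 785 px ≤ 799.
7 columns: 921 px > 799. So 6.

6 columns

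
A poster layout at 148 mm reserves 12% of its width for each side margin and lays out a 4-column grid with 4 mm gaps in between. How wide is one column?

25.12 mm

Each margin = 12% of 148 = 17.76 mm; content = 148 − 2·17.76 = 112.48 mm.
112.48 − 3·4 = 100.48; ÷4 gives c = 25.12 mm.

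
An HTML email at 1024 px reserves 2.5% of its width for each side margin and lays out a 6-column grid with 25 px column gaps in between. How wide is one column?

141.3 px

1024 × (1 − 2·2.5%) = 1024 × 95% = 972.8 px for the columns.
6c + 5·25 = 972.8 → 6c = 847.8 → c = 141.3 px.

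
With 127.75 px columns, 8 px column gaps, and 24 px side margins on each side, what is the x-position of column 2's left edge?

159.75 px

Before column 2: the margin + 1 column + 1 column gap.
Offset = 24 + 1·(127.75 + 8) = 24 + 135.75 = 159.75 px.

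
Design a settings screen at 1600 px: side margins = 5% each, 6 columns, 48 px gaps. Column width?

200 px

Margins: 5% × 1600 = 80 px each, so content = 1600 − 160 = 1440 px.
6c + 5·48 = 1440 → 6c = 1200 → c = 200 px.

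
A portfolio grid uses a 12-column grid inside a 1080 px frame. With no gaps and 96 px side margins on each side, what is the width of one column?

74 px

Subtract both margins: 1080 − 2·96 = 888 px.
888 / 12 = 74 px per column.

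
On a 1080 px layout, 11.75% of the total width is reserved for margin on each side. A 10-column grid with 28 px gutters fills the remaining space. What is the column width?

Margins: 11.75% × 1080 = 126.9 px each, so content = 1080 − 253.8 = 826.2 px.
Subtracting 9 gutters of 28 leaves 574.2 for 10 columns, so c = 57.42 px.

57.42 px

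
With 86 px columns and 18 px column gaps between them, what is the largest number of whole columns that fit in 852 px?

8 columns

8 columns: 8·86 + 7·18 = 814 px ≤ 852.
9 columns: 918 px > 852. So 8.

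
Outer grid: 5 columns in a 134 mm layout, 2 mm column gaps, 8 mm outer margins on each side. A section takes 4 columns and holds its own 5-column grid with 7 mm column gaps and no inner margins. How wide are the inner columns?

13.2 mm

Inside the margins: 134 − 16 = 118 mm.
5c + 4·2 = 118 → 5c = 110 → c = 22 mm.
4 columns plus 3 column gaps: 88 + 6 = 94 mm.
Subtracting 4 column gaps of 7 leaves 66 for 5 columns, so d = 13.2 mm.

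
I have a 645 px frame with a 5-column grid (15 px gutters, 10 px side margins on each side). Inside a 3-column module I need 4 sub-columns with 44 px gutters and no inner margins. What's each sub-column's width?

59.25 px

Outer content = 645 − 2·10 = 625 px.
625 − 4·15 = 565; ÷5 gives c = 113 px.
Span of 3: 3·113 + 2·15 = 339 + 30 = 369 px.
369 − 3·44 = 237; ÷4 gives d = 59.25 px.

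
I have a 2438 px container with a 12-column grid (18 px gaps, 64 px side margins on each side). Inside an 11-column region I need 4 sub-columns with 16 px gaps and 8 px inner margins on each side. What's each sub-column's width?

Take off 128 px of margins, leaving 2310 px.
12 columns + 11 gaps: 12c + 11·18 = 2310.
12c = 2310 − 198 = 2112, so c = 176 px.
11 columns plus 10 gaps: 1936 + 180 = 2116 px.
Inner content = 2116 − 2·8 = 2100 px.
4 columns + 3 gaps: 4d + 3·16 = 2100.
4d = 2100 − 48 = 2052, so d = 513 px.

513 px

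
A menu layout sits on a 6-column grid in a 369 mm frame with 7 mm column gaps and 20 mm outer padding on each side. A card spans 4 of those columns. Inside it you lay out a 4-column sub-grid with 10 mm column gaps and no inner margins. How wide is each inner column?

46.75 mm

Inside the margins: 369 − 40 = 329 mm.
6c + 5·7 = 329 → 6c = 294 → c = 49 mm.
4 columns plus 3 column gaps: 196 + 21 = 217 mm.
4d + 3·10 = 217 → 4d = 187 → d = 46.75 mm.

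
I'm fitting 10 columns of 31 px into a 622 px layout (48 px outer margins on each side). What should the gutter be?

24 px

Subtract both margins: 622 − 2·48 = 526 px.
Columns use 310 px, leaving 216 px across 9 gutters = 24 px each.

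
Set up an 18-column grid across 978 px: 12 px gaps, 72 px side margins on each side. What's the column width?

35 px

Take off 144 px of margins, leaving 834 px.
Subtracting 17 gaps of 12 leaves 630 for 18 columns, so c = 35 px.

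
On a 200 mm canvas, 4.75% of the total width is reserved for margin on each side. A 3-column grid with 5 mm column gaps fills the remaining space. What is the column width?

200 × (1 − 2·4.75%) = 200 × 90.5% = 181 mm for the columns.
3c + 2·5 = 181 → 3c = 171 → c = 57 mm.

57 mm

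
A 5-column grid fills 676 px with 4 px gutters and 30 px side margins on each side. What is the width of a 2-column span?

244 px

Inside the margins: 676 − 60 = 616 px.
Subtracting 4 gutters of 4 leaves 600 for 5 columns, so c = 120 px.
Span of 2: 2·120 + 1·4 = 240 + 4 = 244 px.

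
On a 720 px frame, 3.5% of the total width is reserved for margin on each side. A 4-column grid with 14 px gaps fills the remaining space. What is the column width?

156.9 px

Margins: 3.5% × 720 = 25.2 px each, so content = 720 − 50.4 = 669.6 px.
669.6 − 3·14 = 627.6; ÷4 gives c = 156.9 px.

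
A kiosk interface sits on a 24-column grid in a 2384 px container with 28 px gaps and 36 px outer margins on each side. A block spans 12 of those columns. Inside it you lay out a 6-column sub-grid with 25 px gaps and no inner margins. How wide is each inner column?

Take off 72 px of margins, leaving 2312 px.
Subtracting 23 gaps of 28 leaves 1668 for 24 columns, so c = 69.5 px.
12 columns plus 11 gaps: 834 + 308 = 1142 px.
Subtracting 5 gaps of 25 leaves 1017 for 6 columns, so d = 169.5 px.

169.5 px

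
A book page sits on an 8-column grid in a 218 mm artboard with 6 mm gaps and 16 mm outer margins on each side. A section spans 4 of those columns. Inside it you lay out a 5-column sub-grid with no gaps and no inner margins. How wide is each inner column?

18 mm

Subtract both margins: 218 − 2·16 = 186 mm.
8c + 7·6 = 186 → 8c = 144 → c = 18 mm.
Span of 4: 4·18 + 3·6 = 72 + 18 = 90 mm.
90 / 5 = 18 mm per column.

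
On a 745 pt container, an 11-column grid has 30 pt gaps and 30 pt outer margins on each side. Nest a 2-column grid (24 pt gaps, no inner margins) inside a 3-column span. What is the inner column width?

70.5 pt

Take off 60 pt of margins, leaving 685 pt.
685 − 10·30 = 385; ÷11 gives c = 35 pt.
3 columns plus 2 gaps: 105 + 60 = 165 pt.
2d + 1·24 = 165 → 2d = 141 → d = 70.5 pt.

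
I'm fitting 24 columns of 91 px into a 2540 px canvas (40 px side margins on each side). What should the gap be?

Subtract both margins: 2540 − 2·40 = 2460 px.
24 columns take 24·91 = 2184 px; remaining 276 splits into 23 gaps.
g = 276 / 23 = 12 px.

12 px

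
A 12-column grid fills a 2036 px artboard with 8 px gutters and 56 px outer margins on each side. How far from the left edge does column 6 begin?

Content = 2036 − 2·56 = 1924 px.
12 columns + 11 gutters: 12c + 11·8 = 1924.
12c = 1924 − 88 = 1836, so c = 153 px.
Before column 6: the margin + 5 columns + 5 gutters.
Offset = 56 + 5·(153 + 8) = 56 + 805 = 861 px.

861 px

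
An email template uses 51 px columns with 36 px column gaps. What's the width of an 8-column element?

660 px

Span of 8: 8·51 + 7·36 = 408 + 252 = 660 px.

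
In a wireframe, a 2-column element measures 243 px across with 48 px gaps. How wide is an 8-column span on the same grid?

1116 px

243 − 1·48 = 195; ÷2 gives c = 97.5 px.
8 columns plus 7 gaps: 780 + 336 = 1116 px.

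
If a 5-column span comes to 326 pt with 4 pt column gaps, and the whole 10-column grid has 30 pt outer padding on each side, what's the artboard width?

Subtracting 4 column gaps of 4 leaves 310 for 5 columns, so c = 62 pt.
Adding margins, columns and gutters: 60 + 620 + 36 = 716 pt.

716 pt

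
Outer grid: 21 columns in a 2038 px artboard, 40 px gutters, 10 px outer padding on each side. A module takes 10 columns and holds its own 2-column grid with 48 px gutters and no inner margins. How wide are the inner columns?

Take off 20 px of margins, leaving 2018 px.
Subtracting 20 gutters of 40 leaves 1218 for 21 columns, so c = 58 px.
10 columns plus 9 gutters: 580 + 360 = 940 px.
940 − 1·48 = 892; ÷2 gives d = 446 px.

446 px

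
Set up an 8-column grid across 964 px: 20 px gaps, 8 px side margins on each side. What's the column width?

101 px

Inside the margins: 964 − 16 = 948 px.
8c + 7·20 = 948 → 8c = 808 → c = 101 px.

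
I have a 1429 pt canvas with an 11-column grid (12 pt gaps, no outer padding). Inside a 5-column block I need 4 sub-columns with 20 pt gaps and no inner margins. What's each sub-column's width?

145.75 pt

Subtracting 10 gaps of 12 leaves 1309 for 11 columns, so c = 119 pt.
5 columns plus 4 gaps: 595 + 48 = 643 pt.
4 columns + 3 gaps: 4d + 3·20 = 643.
4d = 643 − 60 = 583, so d = 145.75 pt.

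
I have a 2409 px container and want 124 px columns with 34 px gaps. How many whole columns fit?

15 columns

Each extra column adds 124 + 34 = 158 px.
(2409 + 34) / 158 = 15.46, so 15 columns fit.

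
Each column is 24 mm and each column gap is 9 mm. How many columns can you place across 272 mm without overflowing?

Each extra column adds 24 + 9 = 33 mm.
(272 + 9) / 33 = 8.52, so 8 columns fit.

8 columns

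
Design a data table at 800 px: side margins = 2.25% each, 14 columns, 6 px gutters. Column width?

49 px

800 × (1 − 2·2.25%) = 800 × 95.5% = 764 px for the columns.
764 − 13·6 = 686; ÷14 gives c = 49 px.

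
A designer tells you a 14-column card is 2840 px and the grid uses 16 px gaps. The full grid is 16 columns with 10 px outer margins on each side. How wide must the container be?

3268 px

14 columns + 13 gaps: 14c + 13·16 = 2840.
14c = 2840 − 208 = 2632, so c = 188 px.
Total width: 2·10 + 16·188 + 15·16 = 3268 px.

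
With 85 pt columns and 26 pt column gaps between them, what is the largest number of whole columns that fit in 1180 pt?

k columns need k·85 + (k−1)·26 = k·111 − 26.
k·111 − 26 ≤ 1180 → k ≤ 1206 / 111 ≈ 10.86, so k = 10.

10 columns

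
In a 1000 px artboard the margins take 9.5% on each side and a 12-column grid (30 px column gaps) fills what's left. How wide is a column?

40 px

1000 × (1 − 2·9.5%) = 1000 × 81% = 810 px for the columns.
12c + 11·30 = 810 → 12c = 480 → c = 40 px.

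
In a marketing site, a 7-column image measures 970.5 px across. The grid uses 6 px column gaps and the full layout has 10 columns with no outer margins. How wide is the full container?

1389 px

7c + 6·6 = 970.5 → 7c = 934.5 → c = 133.5 px.
Summing: 1335 + 54 = 1389 px.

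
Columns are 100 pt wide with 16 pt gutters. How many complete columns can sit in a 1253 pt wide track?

10 columns

Each extra column adds 100 + 16 = 116 pt.
(1253 + 16) / 116 = 10.94, so 10 columns fit.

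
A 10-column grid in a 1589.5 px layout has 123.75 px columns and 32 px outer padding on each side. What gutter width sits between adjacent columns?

32 px

Inside the margins: 1589.5 − 64 = 1525.5 px.
Columns use 1237.5 px, leaving 288 px across 9 gutters = 32 px each.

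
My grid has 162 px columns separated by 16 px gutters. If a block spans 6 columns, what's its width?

1052 px

6-column span = 6·162 + 5·16 = 1052 px.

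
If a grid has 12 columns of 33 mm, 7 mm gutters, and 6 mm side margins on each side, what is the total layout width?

485 mm

Adding margins, columns and gutters: 12 + 396 + 77 = 485 mm.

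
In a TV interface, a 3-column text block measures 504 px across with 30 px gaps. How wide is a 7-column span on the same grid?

1216 px

3c + 2·30 = 504 → 3c = 444 → c = 148 px.
7 columns plus 6 gaps: 1036 + 180 = 1216 px.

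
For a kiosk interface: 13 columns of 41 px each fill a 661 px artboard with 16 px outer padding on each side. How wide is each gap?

8 px

Inside the margins: 661 − 32 = 629 px.
13·41 + 12g = 629 → 12g = 96 → g = 8 px.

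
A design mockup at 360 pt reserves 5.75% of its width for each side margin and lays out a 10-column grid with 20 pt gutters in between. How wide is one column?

360 × (1 − 2·5.75%) = 360 × 88.5% = 318.6 pt for the columns.
10 columns + 9 gutters: 10c + 9·20 = 318.6.
10c = 318.6 − 180 = 138.6, so c = 13.86 pt.

13.86 pt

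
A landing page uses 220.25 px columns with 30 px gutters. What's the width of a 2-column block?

Span of 2: 2·220.25 + 1·30 = 440.5 + 30 = 470.5 px.

470.5 px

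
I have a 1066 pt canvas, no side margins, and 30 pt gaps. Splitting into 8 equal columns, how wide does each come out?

107 pt

8 columns + 7 gaps: 8c + 7·30 = 1066.
8c = 1066 − 210 = 856, so c = 107 pt.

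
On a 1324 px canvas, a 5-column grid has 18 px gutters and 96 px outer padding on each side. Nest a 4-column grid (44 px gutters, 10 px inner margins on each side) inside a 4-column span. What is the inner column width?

Inside the margins: 1324 − 192 = 1132 px.
1132 − 4·18 = 1060; ÷5 gives c = 212 px.
Span of 4: 4·212 + 3·18 = 848 + 54 = 902 px.
Inner content = 902 − 2·10 = 882 px.
Subtracting 3 gutters of 44 leaves 750 for 4 columns, so d = 187.5 px.

187.5 px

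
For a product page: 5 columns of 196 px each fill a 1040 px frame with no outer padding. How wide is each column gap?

15 px

5·196 + 4g = 1040 → 4g = 60 → g = 15 px.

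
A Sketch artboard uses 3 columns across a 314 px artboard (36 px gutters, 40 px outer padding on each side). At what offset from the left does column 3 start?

220 px

Content = 314 − 2·40 = 234 px.
Subtracting 2 gutters of 36 leaves 162 for 3 columns, so c = 54 px.
Column 3 starts at margin + 2·(column + gutter) = 40 + 2·90 = 220 px.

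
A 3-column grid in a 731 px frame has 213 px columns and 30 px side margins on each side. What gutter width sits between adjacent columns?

16 px

Inside the margins: 731 − 60 = 671 px.
Columns use 639 px, leaving 32 px across 2 gutters = 16 px each.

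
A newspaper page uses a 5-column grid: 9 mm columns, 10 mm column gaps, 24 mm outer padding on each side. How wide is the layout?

Layout = 2·24 + 5·9 + 4·10 = 48 + 45 + 40 = 133 mm.

133 mm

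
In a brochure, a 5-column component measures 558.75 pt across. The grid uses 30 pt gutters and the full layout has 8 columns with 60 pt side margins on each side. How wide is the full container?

Subtracting 4 gutters of 30 leaves 438.75 for 5 columns, so c = 87.75 pt.
Adding margins, columns and gutters: 120 + 702 + 210 = 1032 pt.

1032 pt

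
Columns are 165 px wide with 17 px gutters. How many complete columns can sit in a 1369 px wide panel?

7 columns

Each extra column adds 165 + 17 = 182 px.
(1369 + 17) / 182 = 7.62, so 7 columns fit.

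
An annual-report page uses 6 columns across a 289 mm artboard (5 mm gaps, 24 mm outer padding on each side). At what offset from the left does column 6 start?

Content = 289 − 2·24 = 241 mm.
6c + 5·5 = 241 → 6c = 216 → c = 36 mm.
Before column 6: the margin + 5 columns + 5 gaps.
Offset = 24 + 5·(36 + 5) = 24 + 205 = 229 mm.

229 mm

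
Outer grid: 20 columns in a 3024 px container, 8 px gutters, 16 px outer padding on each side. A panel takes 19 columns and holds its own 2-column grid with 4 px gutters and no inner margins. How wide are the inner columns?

1419 px

Inside the margins: 3024 − 32 = 2992 px.
2992 − 19·8 = 2840; ÷20 gives c = 142 px.
Span of 19: 19·142 + 18·8 = 2698 + 144 = 2842 px.
2 columns + 1 gutter: 2d + 1·4 = 2842.
2d = 2842 − 4 = 2838, so d = 1419 px.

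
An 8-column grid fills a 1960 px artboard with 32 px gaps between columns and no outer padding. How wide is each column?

217 px

Subtracting 7 gaps of 32 leaves 1736 for 8 columns, so c = 217 px.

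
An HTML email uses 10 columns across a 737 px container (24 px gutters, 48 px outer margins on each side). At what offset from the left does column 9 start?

580 px

Take off 96 px of margins, leaving 641 px.
10 columns + 9 gutters: 10c + 9·24 = 641.
10c = 641 − 216 = 425, so c = 42.5 px.
Before column 9: the margin + 8 columns + 8 gutters.
Offset = 48 + 8·(42.5 + 24) = 48 + 532 = 580 px.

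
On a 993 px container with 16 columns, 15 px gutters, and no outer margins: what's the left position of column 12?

693 px

Subtracting 15 gutters of 15 leaves 768 for 16 columns, so c = 48 px.
Before column 12: 11 columns + 11 gutters.
Offset = 11·(48 + 15) = 11·63 = 693 px.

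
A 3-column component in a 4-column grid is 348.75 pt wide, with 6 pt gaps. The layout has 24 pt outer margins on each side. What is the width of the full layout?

515 pt

3 columns + 2 gaps: 3c + 2·6 = 348.75.
3c = 348.75 − 12 = 336.75, so c = 112.25 pt.
Total width: 2·24 + 4·112.25 + 3·6 = 515 pt.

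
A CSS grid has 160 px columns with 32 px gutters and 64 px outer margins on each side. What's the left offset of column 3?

448 px

Column 3 starts at margin + 2·(column + gutter) = 64 + 2·192 = 448 px.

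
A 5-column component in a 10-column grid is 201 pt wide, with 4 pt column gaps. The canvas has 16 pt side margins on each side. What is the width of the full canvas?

438 pt

201 − 4·4 = 185; ÷5 gives c = 37 pt.
Canvas = 2·16 + 10·37 + 9·4 = 32 + 370 + 36 = 438 pt.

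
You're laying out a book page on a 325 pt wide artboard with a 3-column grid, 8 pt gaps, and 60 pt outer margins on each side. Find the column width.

63 pt

Inside the margins: 325 − 120 = 205 pt.
3 columns + 2 gaps: 3c + 2·8 = 205.
3c = 205 − 16 = 189, so c = 63 pt.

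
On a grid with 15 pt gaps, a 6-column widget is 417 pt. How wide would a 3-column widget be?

6 columns + 5 gaps: 6c + 5·15 = 417.
6c = 417 − 75 = 342, so c = 57 pt.
3 columns plus 2 gaps: 171 + 30 = 201 pt.

201 pt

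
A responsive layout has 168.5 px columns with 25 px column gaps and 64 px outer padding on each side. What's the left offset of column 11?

1999 px

Each column+gutter stride is 193.5 px; 10 of them past the 64 px margin is 64 + 1935 = 1999 px.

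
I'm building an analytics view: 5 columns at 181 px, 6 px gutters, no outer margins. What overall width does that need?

Total width: 5·181 + 4·6 = 929 px.

929 px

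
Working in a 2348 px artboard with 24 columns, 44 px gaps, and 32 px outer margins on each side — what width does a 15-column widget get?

1411 px

Take off 64 px of margins, leaving 2284 px.
2284 − 23·44 = 1272; ÷24 gives c = 53 px.
15 columns plus 14 gaps: 795 + 616 = 1411 px.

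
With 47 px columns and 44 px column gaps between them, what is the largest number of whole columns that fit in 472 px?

Each extra column adds 47 + 44 = 91 px.
(472 + 44) / 91 = 5.67, so 5 columns fit.

5 columns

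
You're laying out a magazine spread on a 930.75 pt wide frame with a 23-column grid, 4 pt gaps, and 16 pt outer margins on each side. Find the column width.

35.25 pt

Content width = 930.75 − 2·16 = 898.75 pt.
23c + 22·4 = 898.75 → 23c = 810.75 → c = 35.25 pt.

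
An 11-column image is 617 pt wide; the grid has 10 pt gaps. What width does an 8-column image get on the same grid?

11c + 10·10 = 617 → 11c = 517 → c = 47 pt.
8 columns plus 7 gaps: 376 + 70 = 446 pt.

446 pt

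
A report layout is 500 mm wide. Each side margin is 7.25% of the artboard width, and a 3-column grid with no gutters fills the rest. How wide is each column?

500 × (1 − 2·7.25%) = 500 × 85.5% = 427.5 mm for the columns.
With no gutters, each column is 427.5/3 = 142.5 mm.

142.5 mm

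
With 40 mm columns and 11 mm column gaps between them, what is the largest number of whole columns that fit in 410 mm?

k columns need k·40 + (k−1)·11 = k·51 − 11.
k·51 − 11 ≤ 410 → k ≤ 421 / 51 ≈ 8.25, so k = 8.

8 columns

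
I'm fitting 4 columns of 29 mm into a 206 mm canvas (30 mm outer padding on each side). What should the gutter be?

Content width = 206 − 2·30 = 146 mm.
4 columns take 4·29 = 116 mm; remaining 30 splits into 3 gutters.
g = 30 / 3 = 10 mm.

10 mm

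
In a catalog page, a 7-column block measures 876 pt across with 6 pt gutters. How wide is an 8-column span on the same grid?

1002 pt

876 − 6·6 = 840; ÷7 gives c = 120 pt.
Span of 8: 8·120 + 7·6 = 960 + 42 = 1002 pt.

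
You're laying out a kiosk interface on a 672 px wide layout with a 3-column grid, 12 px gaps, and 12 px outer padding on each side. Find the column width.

Subtract both margins: 672 − 2·12 = 648 px.
3c + 2·12 = 648 → 3c = 624 → c = 208 px.

208 px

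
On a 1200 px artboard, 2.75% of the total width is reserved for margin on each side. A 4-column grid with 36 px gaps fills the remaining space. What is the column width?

Each margin = 2.75% of 1200 = 33 px; content = 1200 − 2·33 = 1134 px.
4 columns + 3 gaps: 4c + 3·36 = 1134.
4c = 1134 − 108 = 1026, so c = 256.5 px.

256.5 px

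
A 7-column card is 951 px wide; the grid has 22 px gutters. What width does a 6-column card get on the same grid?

812 px

951 − 6·22 = 819; ÷7 gives c = 117 px.
6 columns plus 5 gutters: 702 + 110 = 812 px.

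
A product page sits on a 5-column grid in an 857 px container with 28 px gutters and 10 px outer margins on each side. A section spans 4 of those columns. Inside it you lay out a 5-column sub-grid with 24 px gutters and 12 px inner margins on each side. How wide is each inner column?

Outer content = 857 − 2·10 = 837 px.
5c + 4·28 = 837 → 5c = 725 → c = 145 px.
Span of 4: 4·145 + 3·28 = 580 + 84 = 664 px.
Inner content = 664 − 2·12 = 640 px.
Subtracting 4 gutters of 24 leaves 544 for 5 columns, so d = 108.8 px.

108.8 px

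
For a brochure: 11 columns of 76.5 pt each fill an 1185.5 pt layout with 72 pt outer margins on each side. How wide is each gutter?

Content width = 1185.5 − 2·72 = 1041.5 pt.
11·76.5 + 10g = 1041.5 → 10g = 200 → g = 20 pt.

20 pt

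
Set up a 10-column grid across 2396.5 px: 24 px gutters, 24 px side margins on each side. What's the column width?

213.25 px

Inside the margins: 2396.5 − 48 = 2348.5 px.
10c + 9·24 = 2348.5 → 10c = 2132.5 → c = 213.25 px.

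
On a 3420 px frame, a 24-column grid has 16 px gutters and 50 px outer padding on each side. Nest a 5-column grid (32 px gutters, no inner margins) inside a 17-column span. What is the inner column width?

Outer content = 3420 − 2·50 = 3320 px.
24c + 23·16 = 3320 → 24c = 2952 → c = 123 px.
17 columns plus 16 gutters: 2091 + 256 = 2347 px.
5 columns + 4 gutters: 5d + 4·32 = 2347.
5d = 2347 − 128 = 2219, so d = 443.8 px.

443.8 px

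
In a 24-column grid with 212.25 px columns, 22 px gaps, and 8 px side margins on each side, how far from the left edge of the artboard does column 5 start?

Column 5 starts at margin + 4·(column + gutter) = 8 + 4·234.25 = 945 px.

945 px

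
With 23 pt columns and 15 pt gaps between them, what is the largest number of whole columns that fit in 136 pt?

Each extra column adds 23 + 15 = 38 pt.
(136 + 15) / 38 = 3.97, so 3 columns fit.

3 columns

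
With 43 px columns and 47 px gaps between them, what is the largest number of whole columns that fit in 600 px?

k columns need k·43 + (k−1)·47 = k·90 − 47.
k·90 − 47 ≤ 600 → k ≤ 647 / 90 ≈ 7.19, so k = 7.

7 columns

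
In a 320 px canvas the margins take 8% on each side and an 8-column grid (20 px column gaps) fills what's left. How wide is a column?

16.1 px

320 × (1 − 2·8%) = 320 × 84% = 268.8 px for the columns.
Subtracting 7 column gaps of 20 leaves 128.8 for 8 columns, so c = 16.1 px.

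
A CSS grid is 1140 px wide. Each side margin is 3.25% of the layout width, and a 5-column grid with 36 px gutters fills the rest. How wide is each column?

184.38 px

Each margin = 3.25% of 1140 = 37.05 px; content = 1140 − 2·37.05 = 1065.9 px.
1065.9 − 4·36 = 921.9; ÷5 gives c = 184.38 px.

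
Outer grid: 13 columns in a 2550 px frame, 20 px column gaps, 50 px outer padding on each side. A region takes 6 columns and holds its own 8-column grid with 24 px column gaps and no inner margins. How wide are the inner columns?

119 px

Subtract both margins: 2550 − 2·50 = 2450 px.
2450 − 12·20 = 2210; ÷13 gives c = 170 px.
6-column span = 6·170 + 5·20 = 1120 px.
Subtracting 7 column gaps of 24 leaves 952 for 8 columns, so d = 119 px.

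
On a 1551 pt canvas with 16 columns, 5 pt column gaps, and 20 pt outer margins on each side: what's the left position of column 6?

Inside the margins: 1551 − 40 = 1511 pt.
Subtracting 15 column gaps of 5 leaves 1436 for 16 columns, so c = 89.75 pt.
Each column+gutter stride is 94.75 pt; 5 of them past the 20 pt margin is 20 + 473.75 = 493.75 pt.

493.75 pt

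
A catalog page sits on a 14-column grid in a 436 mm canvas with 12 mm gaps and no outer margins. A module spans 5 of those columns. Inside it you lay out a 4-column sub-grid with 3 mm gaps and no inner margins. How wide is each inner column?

34.75 mm

14 columns + 13 gaps: 14c + 13·12 = 436.
14c = 436 − 156 = 280, so c = 20 mm.
5 columns plus 4 gaps: 100 + 48 = 148 mm.
4 columns + 3 gaps: 4d + 3·3 = 148.
4d = 148 − 9 = 139, so d = 34.75 mm.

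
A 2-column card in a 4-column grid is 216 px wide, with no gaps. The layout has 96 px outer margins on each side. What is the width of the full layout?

2c = 216 → c = 108 px.
Layout = 2·96 + 4·108 = 192 + 432 = 624 px.

624 px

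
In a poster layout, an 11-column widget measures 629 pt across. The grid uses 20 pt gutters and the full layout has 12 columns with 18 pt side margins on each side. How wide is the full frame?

724 pt

Subtracting 10 gutters of 20 leaves 429 for 11 columns, so c = 39 pt.
Adding margins, columns and gutters: 36 + 468 + 220 = 724 pt.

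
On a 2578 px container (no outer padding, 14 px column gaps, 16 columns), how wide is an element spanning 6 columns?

958 px

Subtracting 15 column gaps of 14 leaves 2368 for 16 columns, so c = 148 px.
6 columns plus 5 column gaps: 888 + 70 = 958 px.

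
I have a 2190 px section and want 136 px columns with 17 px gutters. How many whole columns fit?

14 columns

14 columns: 14·136 + 13·17 = 2125 px ≤ 2190.
15 columns: 2278 px > 2190. So 14.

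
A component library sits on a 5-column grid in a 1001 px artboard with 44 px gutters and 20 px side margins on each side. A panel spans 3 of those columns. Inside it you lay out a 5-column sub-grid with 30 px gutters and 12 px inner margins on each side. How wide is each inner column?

83 px

Subtract both margins: 1001 − 2·20 = 961 px.
Subtracting 4 gutters of 44 leaves 785 for 5 columns, so c = 157 px.
Span of 3: 3·157 + 2·44 = 471 + 88 = 559 px.
Inner content = 559 − 2·12 = 535 px.
5 columns + 4 gutters: 5d + 4·30 = 535.
5d = 535 − 120 = 415, so d = 83 px.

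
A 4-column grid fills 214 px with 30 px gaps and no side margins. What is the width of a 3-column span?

153 px

4 columns + 3 gaps: 4c + 3·30 = 214.
4c = 214 − 90 = 124, so c = 31 px.
3 columns plus 2 gaps: 93 + 60 = 153 px.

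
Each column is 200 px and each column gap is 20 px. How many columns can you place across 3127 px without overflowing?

k columns need k·200 + (k−1)·20 = k·220 − 20.
k·220 − 20 ≤ 3127 → k ≤ 3147 / 220 ≈ 14.30, so k = 14.

14 columns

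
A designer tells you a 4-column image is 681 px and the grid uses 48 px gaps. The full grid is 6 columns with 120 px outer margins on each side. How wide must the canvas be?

1285.5 px

4c + 3·48 = 681 → 4c = 537 → c = 134.25 px.
Total width: 2·120 + 6·134.25 + 5·48 = 1285.5 px.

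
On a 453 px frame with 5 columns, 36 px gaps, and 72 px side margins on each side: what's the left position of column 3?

Take off 144 px of margins, leaving 309 px.
Subtracting 4 gaps of 36 leaves 165 for 5 columns, so c = 33 px.
Before column 3: the margin + 2 columns + 2 gaps.
Offset = 72 + 2·(33 + 36) = 72 + 138 = 210 px.

210 px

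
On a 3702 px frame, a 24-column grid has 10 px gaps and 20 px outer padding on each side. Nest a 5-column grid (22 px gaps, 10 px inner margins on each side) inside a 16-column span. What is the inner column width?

466 px

Inside the margins: 3702 − 40 = 3662 px.
3662 − 23·10 = 3432; ÷24 gives c = 143 px.
16-column span = 16·143 + 15·10 = 2438 px.
Inner content = 2438 − 2·10 = 2418 px.
5d + 4·22 = 2418 → 5d = 2330 → d = 466 px.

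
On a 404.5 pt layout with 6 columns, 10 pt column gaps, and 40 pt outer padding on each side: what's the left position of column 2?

95.75 pt

Subtract both margins: 404.5 − 2·40 = 324.5 pt.
324.5 − 5·10 = 274.5; ÷6 gives c = 45.75 pt.
Before column 2: the margin + 1 column + 1 column gap.
Offset = 40 + 1·(45.75 + 10) = 40 + 55.75 = 95.75 pt.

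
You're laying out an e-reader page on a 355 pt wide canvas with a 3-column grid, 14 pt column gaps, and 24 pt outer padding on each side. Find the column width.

Take off 48 pt of margins, leaving 307 pt.
Subtracting 2 column gaps of 14 leaves 279 for 3 columns, so c = 93 pt.

93 pt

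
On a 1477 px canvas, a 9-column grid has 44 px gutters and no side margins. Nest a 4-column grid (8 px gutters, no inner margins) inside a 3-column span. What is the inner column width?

1477 − 8·44 = 1125; ÷9 gives c = 125 px.
3 columns plus 2 gutters: 375 + 88 = 463 px.
4d + 3·8 = 463 → 4d = 439 → d = 109.75 px.

109.75 px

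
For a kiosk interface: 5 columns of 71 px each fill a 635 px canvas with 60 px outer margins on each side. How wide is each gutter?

Take off 120 px of margins, leaving 515 px.
5 columns take 5·71 = 355 px; remaining 160 splits into 4 gutters.
g = 160 / 4 = 40 px.

40 px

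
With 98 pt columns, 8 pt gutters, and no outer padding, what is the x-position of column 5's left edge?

424 pt

No margin, so column 5 starts at 4·(column + gutter) = 4·106 = 424 pt.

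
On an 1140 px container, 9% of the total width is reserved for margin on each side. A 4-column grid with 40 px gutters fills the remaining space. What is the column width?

Each margin = 9% of 1140 = 102.6 px; content = 1140 − 2·102.6 = 934.8 px.
4 columns + 3 gutters: 4c + 3·40 = 934.8.
4c = 934.8 − 120 = 814.8, so c = 203.7 px.

203.7 px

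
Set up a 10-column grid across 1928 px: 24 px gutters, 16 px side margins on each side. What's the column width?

Content width = 1928 − 2·16 = 1896 px.
10 columns + 9 gutters: 10c + 9·24 = 1896.
10c = 1896 − 216 = 1680, so c = 168 px.

168 px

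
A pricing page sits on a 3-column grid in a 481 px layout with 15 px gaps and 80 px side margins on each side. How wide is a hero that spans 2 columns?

Take off 160 px of margins, leaving 321 px.
3 columns + 2 gaps: 3c + 2·15 = 321.
3c = 321 − 30 = 291, so c = 97 px.
Span of 2: 2·97 + 1·15 = 194 + 15 = 209 px.

209 px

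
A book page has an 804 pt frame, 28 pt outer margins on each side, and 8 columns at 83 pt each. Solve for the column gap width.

12 pt

Take off 56 pt of margins, leaving 748 pt.
8·83 + 7g = 748 → 7g = 84 → g = 12 pt.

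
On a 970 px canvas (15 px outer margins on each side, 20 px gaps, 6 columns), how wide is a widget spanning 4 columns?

Content width = 970 − 2·15 = 940 px.
940 − 5·20 = 840; ÷6 gives c = 140 px.
Span of 4: 4·140 + 3·20 = 560 + 60 = 620 px.

620 px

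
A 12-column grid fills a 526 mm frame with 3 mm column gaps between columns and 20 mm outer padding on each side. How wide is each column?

Subtract both margins: 526 − 2·20 = 486 mm.
Subtracting 11 column gaps of 3 leaves 453 for 12 columns, so c = 37.75 mm.

37.75 mm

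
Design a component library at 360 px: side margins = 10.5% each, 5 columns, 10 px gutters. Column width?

Each margin = 10.5% of 360 = 37.8 px; content = 360 − 2·37.8 = 284.4 px.
Subtracting 4 gutters of 10 leaves 244.4 for 5 columns, so c = 48.88 px.

48.88 px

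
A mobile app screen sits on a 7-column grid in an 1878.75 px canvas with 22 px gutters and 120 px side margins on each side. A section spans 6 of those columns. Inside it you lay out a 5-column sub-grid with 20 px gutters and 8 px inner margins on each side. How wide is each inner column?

Inside the margins: 1878.75 − 240 = 1638.75 px.
7c + 6·22 = 1638.75 → 7c = 1506.75 → c = 215.25 px.
6 columns plus 5 gutters: 1291.5 + 110 = 1401.5 px.
Inner content = 1401.5 − 2·8 = 1385.5 px.
5d + 4·20 = 1385.5 → 5d = 1305.5 → d = 261.1 px.

261.1 px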